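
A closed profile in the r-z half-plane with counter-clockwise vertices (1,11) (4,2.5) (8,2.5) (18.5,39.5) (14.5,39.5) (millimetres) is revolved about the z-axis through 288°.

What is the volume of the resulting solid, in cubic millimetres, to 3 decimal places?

Profile (r,z), 5 vertices: (1,11) (4,2.5) (8,2.5) (18.5,39.5) (14.5,39.5)
edge 0: (1,11)→(4,2.5)  cross = 1·2.5 − 4·11 = -41.5000; (r_i+r_j)·cross = 5·-41.5000 = -207.5000
edge 1: (4,2.5)→(8,2.5)  cross = 4·2.5 − 8·2.5 = -10.0000; (r_i+r_j)·cross = 12·-10.0000 = -120.0000
edge 2: (8,2.5)→(18.5,39.5)  cross = 8·39.5 − 18.5·2.5 = 269.7500; (r_i+r_j)·cross = 26.5·269.7500 = 7148.3750
edge 3: (18.5,39.5)→(14.5,39.5)  cross = 18.5·39.5 − 14.5·39.5 = 158.0000; (r_i+r_j)·cross = 33·158.0000 = 5214.0000
edge 4: (14.5,39.5)→(1,11)  cross = 14.5·11 − 1·39.5 = 120.0000; (r_i+r_j)·cross = 15.5·120.0000 = 1860.0000
Σcross = 496.2500 → A = |Σcross|/2 = 248.1250 mm²
Σ(r_i+r_j)·cross = 13894.8750 → first moment M = |Σ|/6 = 2315.8125
R_c = M/A = 2315.8125/248.1250 = 9.3332 mm
θ = 288° = 5.026548 rad
V = θ·R_c·A = 5.026548·9.3332·248.1250 = 11640.543 mm³

Volume = 11640.543 mm³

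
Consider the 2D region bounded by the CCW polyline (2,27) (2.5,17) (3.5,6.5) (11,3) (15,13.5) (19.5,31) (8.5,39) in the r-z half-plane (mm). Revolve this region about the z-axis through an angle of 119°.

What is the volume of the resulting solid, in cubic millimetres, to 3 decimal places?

Volume = 8260.474 mm³

Profile (r,z), 7 vertices: (2,27) (2.5,17) (3.5,6.5) (11,3) (15,13.5) (19.5,31) (8.5,39)
edge 0: (2,27)→(2.5,17)  cross = 2·17 − 2.5·27 = -33.5000; (r_i+r_j)·cross = 4.5·-33.5000 = -150.7500
edge 1: (2.5,17)→(3.5,6.5)  cross = 2.5·6.5 − 3.5·17 = -43.2500; (r_i+r_j)·cross = 6·-43.2500 = -259.5000
edge 2: (3.5,6.5)→(11,3)  cross = 3.5·3 − 11·6.5 = -61.0000; (r_i+r_j)·cross = 14.5·-61.0000 = -884.5000
edge 3: (11,3)→(15,13.5)  cross = 11·13.5 − 15·3 = 103.5000; (r_i+r_j)·cross = 26·103.5000 = 2691.0000
edge 4: (15,13.5)→(19.5,31)  cross = 15·31 − 19.5·13.5 = 201.7500; (r_i+r_j)·cross = 34.5·201.7500 = 6960.3750
edge 5: (19.5,31)→(8.5,39)  cross = 19.5·39 − 8.5·31 = 497.0000; (r_i+r_j)·cross = 28·497.0000 = 13916.0000
edge 6: (8.5,39)→(2,27)  cross = 8.5·27 − 2·39 = 151.5000; (r_i+r_j)·cross = 10.5·151.5000 = 1590.7500
Σcross = 816.0000 → A = |Σcross|/2 = 408.0000 mm²
Σ(r_i+r_j)·cross = 23863.3750 → first moment M = |Σ|/6 = 3977.2292
R_c = M/A = 3977.2292/408.0000 = 9.7481 mm
θ = 119° = 2.076942 rad
V = θ·R_c·A = 2.076942·9.7481·408.0000 = 8260.474 mm³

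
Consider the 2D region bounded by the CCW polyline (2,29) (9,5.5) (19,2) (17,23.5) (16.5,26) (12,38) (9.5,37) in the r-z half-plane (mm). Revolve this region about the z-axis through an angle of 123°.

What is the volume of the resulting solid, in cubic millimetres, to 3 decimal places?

Volume = 8792.616 mm³

Profile (r,z), 7 vertices: (2,29) (9,5.5) (19,2) (17,23.5) (16.5,26) (12,38) (9.5,37)
edge 0: (2,29)→(9,5.5)  cross = 2·5.5 − 9·29 = -250.0000; (r_i+r_j)·cross = 11·-250.0000 = -2750.0000
edge 1: (9,5.5)→(19,2)  cross = 9·2 − 19·5.5 = -86.5000; (r_i+r_j)·cross = 28·-86.5000 = -2422.0000
edge 2: (19,2)→(17,23.5)  cross = 19·23.5 − 17·2 = 412.5000; (r_i+r_j)·cross = 36·412.5000 = 14850.0000
edge 3: (17,23.5)→(16.5,26)  cross = 17·26 − 16.5·23.5 = 54.2500; (r_i+r_j)·cross = 33.5·54.2500 = 1817.3750
edge 4: (16.5,26)→(12,38)  cross = 16.5·38 − 12·26 = 315.0000; (r_i+r_j)·cross = 28.5·315.0000 = 8977.5000
edge 5: (12,38)→(9.5,37)  cross = 12·37 − 9.5·38 = 83.0000; (r_i+r_j)·cross = 21.5·83.0000 = 1784.5000
edge 6: (9.5,37)→(2,29)  cross = 9.5·29 − 2·37 = 201.5000; (r_i+r_j)·cross = 11.5·201.5000 = 2317.2500
Σcross = 729.7500 → A = |Σcross|/2 = 364.8750 mm²
Σ(r_i+r_j)·cross = 24574.6250 → first moment M = |Σ|/6 = 4095.7708
R_c = M/A = 4095.7708/364.8750 = 11.2251 mm
θ = 123° = 2.146755 rad
V = θ·R_c·A = 2.146755·11.2251·364.8750 = 8792.616 mm³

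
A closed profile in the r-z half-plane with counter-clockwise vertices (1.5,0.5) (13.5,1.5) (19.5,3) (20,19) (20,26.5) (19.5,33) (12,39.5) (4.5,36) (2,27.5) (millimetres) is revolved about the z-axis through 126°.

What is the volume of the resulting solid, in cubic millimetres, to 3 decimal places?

Profile (r,z), 9 vertices: (1.5,0.5) (13.5,1.5) (19.5,3) (20,19) (20,26.5) (19.5,33) (12,39.5) (4.5,36) (2,27.5)
edge 0: (1.5,0.5)→(13.5,1.5)  cross = 1.5·1.5 − 13.5·0.5 = -4.5000; (r_i+r_j)·cross = 15·-4.5000 = -67.5000
edge 1: (13.5,1.5)→(19.5,3)  cross = 13.5·3 − 19.5·1.5 = 11.2500; (r_i+r_j)·cross = 33·11.2500 = 371.2500
edge 2: (19.5,3)→(20,19)  cross = 19.5·19 − 20·3 = 310.5000; (r_i+r_j)·cross = 39.5·310.5000 = 12264.7500
edge 3: (20,19)→(20,26.5)  cross = 20·26.5 − 20·19 = 150.0000; (r_i+r_j)·cross = 40·150.0000 = 6000.0000
edge 4: (20,26.5)→(19.5,33)  cross = 20·33 − 19.5·26.5 = 143.2500; (r_i+r_j)·cross = 39.5·143.2500 = 5658.3750
edge 5: (19.5,33)→(12,39.5)  cross = 19.5·39.5 − 12·33 = 374.2500; (r_i+r_j)·cross = 31.5·374.2500 = 11788.8750
edge 6: (12,39.5)→(4.5,36)  cross = 12·36 − 4.5·39.5 = 254.2500; (r_i+r_j)·cross = 16.5·254.2500 = 4195.1250
edge 7: (4.5,36)→(2,27.5)  cross = 4.5·27.5 − 2·36 = 51.7500; (r_i+r_j)·cross = 6.5·51.7500 = 336.3750
edge 8: (2,27.5)→(1.5,0.5)  cross = 2·0.5 − 1.5·27.5 = -40.2500; (r_i+r_j)·cross = 3.5·-40.2500 = -140.8750
Σcross = 1250.5000 → A = |Σcross|/2 = 625.2500 mm²
Σ(r_i+r_j)·cross = 40406.3750 → first moment M = |Σ|/6 = 6734.3958
R_c = M/A = 6734.3958/625.2500 = 10.7707 mm
θ = 126° = 2.199115 rad
V = θ·R_c·A = 2.199115·10.7707·625.2500 = 14809.710 mm³

Volume = 14809.710 mm³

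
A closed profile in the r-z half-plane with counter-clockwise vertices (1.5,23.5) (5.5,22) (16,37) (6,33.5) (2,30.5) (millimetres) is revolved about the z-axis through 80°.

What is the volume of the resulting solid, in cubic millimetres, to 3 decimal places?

Profile (r,z), 5 vertices: (1.5,23.5) (5.5,22) (16,37) (6,33.5) (2,30.5)
edge 0: (1.5,23.5)→(5.5,22)  cross = 1.5·22 − 5.5·23.5 = -96.2500; (r_i+r_j)·cross = 7·-96.2500 = -673.7500
edge 1: (5.5,22)→(16,37)  cross = 5.5·37 − 16·22 = -148.5000; (r_i+r_j)·cross = 21.5·-148.5000 = -3192.7500
edge 2: (16,37)→(6,33.5)  cross = 16·33.5 − 6·37 = 314.0000; (r_i+r_j)·cross = 22·314.0000 = 6908.0000
edge 3: (6,33.5)→(2,30.5)  cross = 6·30.5 − 2·33.5 = 116.0000; (r_i+r_j)·cross = 8·116.0000 = 928.0000
edge 4: (2,30.5)→(1.5,23.5)  cross = 2·23.5 − 1.5·30.5 = 1.2500; (r_i+r_j)·cross = 3.5·1.2500 = 4.3750
Σcross = 186.5000 → A = |Σcross|/2 = 93.2500 mm²
Σ(r_i+r_j)·cross = 3973.8750 → first moment M = |Σ|/6 = 662.3125
R_c = M/A = 662.3125/93.2500 = 7.1025 mm
θ = 80° = 1.396263 rad
V = θ·R_c·A = 1.396263·7.1025·93.2500 = 924.763 mm³

Volume = 924.763 mm³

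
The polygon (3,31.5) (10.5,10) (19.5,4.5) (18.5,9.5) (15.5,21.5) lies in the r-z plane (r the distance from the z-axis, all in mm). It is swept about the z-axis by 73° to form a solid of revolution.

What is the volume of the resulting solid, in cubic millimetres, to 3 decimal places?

Profile (r,z), 5 vertices: (3,31.5) (10.5,10) (19.5,4.5) (18.5,9.5) (15.5,21.5)
edge 0: (3,31.5)→(10.5,10)  cross = 3·10 − 10.5·31.5 = -300.7500; (r_i+r_j)·cross = 13.5·-300.7500 = -4060.1250
edge 1: (10.5,10)→(19.5,4.5)  cross = 10.5·4.5 − 19.5·10 = -147.7500; (r_i+r_j)·cross = 30·-147.7500 = -4432.5000
edge 2: (19.5,4.5)→(18.5,9.5)  cross = 19.5·9.5 − 18.5·4.5 = 102.0000; (r_i+r_j)·cross = 38·102.0000 = 3876.0000
edge 3: (18.5,9.5)→(15.5,21.5)  cross = 18.5·21.5 − 15.5·9.5 = 250.5000; (r_i+r_j)·cross = 34·250.5000 = 8517.0000
edge 4: (15.5,21.5)→(3,31.5)  cross = 15.5·31.5 − 3·21.5 = 423.7500; (r_i+r_j)·cross = 18.5·423.7500 = 7839.3750
Σcross = 327.7500 → A = |Σcross|/2 = 163.8750 mm²
Σ(r_i+r_j)·cross = 11739.7500 → first moment M = |Σ|/6 = 1956.6250
R_c = M/A = 1956.6250/163.8750 = 11.9397 mm
θ = 73° = 1.274090 rad
V = θ·R_c·A = 1.274090·11.9397·163.8750 = 2492.917 mm³

Volume = 2492.917 mm³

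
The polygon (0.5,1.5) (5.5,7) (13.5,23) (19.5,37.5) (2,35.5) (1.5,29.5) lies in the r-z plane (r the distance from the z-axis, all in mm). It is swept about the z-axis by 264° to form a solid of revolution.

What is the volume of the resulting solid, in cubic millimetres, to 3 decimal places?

Profile (r,z), 6 vertices: (0.5,1.5) (5.5,7) (13.5,23) (19.5,37.5) (2,35.5) (1.5,29.5)
edge 0: (0.5,1.5)→(5.5,7)  cross = 0.5·7 − 5.5·1.5 = -4.7500; (r_i+r_j)·cross = 6·-4.7500 = -28.5000
edge 1: (5.5,7)→(13.5,23)  cross = 5.5·23 − 13.5·7 = 32.0000; (r_i+r_j)·cross = 19·32.0000 = 608.0000
edge 2: (13.5,23)→(19.5,37.5)  cross = 13.5·37.5 − 19.5·23 = 57.7500; (r_i+r_j)·cross = 33·57.7500 = 1905.7500
edge 3: (19.5,37.5)→(2,35.5)  cross = 19.5·35.5 − 2·37.5 = 617.2500; (r_i+r_j)·cross = 21.5·617.2500 = 13270.8750
edge 4: (2,35.5)→(1.5,29.5)  cross = 2·29.5 − 1.5·35.5 = 5.7500; (r_i+r_j)·cross = 3.5·5.7500 = 20.1250
edge 5: (1.5,29.5)→(0.5,1.5)  cross = 1.5·1.5 − 0.5·29.5 = -12.5000; (r_i+r_j)·cross = 2·-12.5000 = -25.0000
Σcross = 695.5000 → A = |Σcross|/2 = 347.7500 mm²
Σ(r_i+r_j)·cross = 15751.2500 → first moment M = |Σ|/6 = 2625.2083
R_c = M/A = 2625.2083/347.7500 = 7.5491 mm
θ = 264° = 4.607669 rad
V = θ·R_c·A = 4.607669·7.5491·347.7500 = 12096.092 mm³

Volume = 12096.092 mm³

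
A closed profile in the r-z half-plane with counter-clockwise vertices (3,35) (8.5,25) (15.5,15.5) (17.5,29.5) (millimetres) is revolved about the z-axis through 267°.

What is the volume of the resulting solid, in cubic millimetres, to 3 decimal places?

Volume = 6355.697 mm³

Profile (r,z), 4 vertices: (3,35) (8.5,25) (15.5,15.5) (17.5,29.5)
edge 0: (3,35)→(8.5,25)  cross = 3·25 − 8.5·35 = -222.5000; (r_i+r_j)·cross = 11.5·-222.5000 = -2558.7500
edge 1: (8.5,25)→(15.5,15.5)  cross = 8.5·15.5 − 15.5·25 = -255.7500; (r_i+r_j)·cross = 24·-255.7500 = -6138.0000
edge 2: (15.5,15.5)→(17.5,29.5)  cross = 15.5·29.5 − 17.5·15.5 = 186.0000; (r_i+r_j)·cross = 33·186.0000 = 6138.0000
edge 3: (17.5,29.5)→(3,35)  cross = 17.5·35 − 3·29.5 = 524.0000; (r_i+r_j)·cross = 20.5·524.0000 = 10742.0000
Σcross = 231.7500 → A = |Σcross|/2 = 115.8750 mm²
Σ(r_i+r_j)·cross = 8183.2500 → first moment M = |Σ|/6 = 1363.8750
R_c = M/A = 1363.8750/115.8750 = 11.7702 mm
θ = 267° = 4.660029 rad
V = θ·R_c·A = 4.660029·11.7702·115.8750 = 6355.697 mm³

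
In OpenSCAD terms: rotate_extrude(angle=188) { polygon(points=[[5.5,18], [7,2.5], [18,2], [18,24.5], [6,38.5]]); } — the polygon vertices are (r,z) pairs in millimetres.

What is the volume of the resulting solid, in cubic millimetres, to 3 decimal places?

Profile (r,z), 5 vertices: (5.5,18) (7,2.5) (18,2) (18,24.5) (6,38.5)
edge 0: (5.5,18)→(7,2.5)  cross = 5.5·2.5 − 7·18 = -112.2500; (r_i+r_j)·cross = 12.5·-112.2500 = -1403.1250
edge 1: (7,2.5)→(18,2)  cross = 7·2 − 18·2.5 = -31.0000; (r_i+r_j)·cross = 25·-31.0000 = -775.0000
edge 2: (18,2)→(18,24.5)  cross = 18·24.5 − 18·2 = 405.0000; (r_i+r_j)·cross = 36·405.0000 = 14580.0000
edge 3: (18,24.5)→(6,38.5)  cross = 18·38.5 − 6·24.5 = 546.0000; (r_i+r_j)·cross = 24·546.0000 = 13104.0000
edge 4: (6,38.5)→(5.5,18)  cross = 6·18 − 5.5·38.5 = -103.7500; (r_i+r_j)·cross = 11.5·-103.7500 = -1193.1250
Σcross = 704.0000 → A = |Σcross|/2 = 352.0000 mm²
Σ(r_i+r_j)·cross = 24312.7500 → first moment M = |Σ|/6 = 4052.1250
R_c = M/A = 4052.1250/352.0000 = 11.5117 mm
θ = 188° = 3.281219 rad
V = θ·R_c·A = 3.281219·11.5117·352.0000 = 13295.910 mm³

Volume = 13295.910 mm³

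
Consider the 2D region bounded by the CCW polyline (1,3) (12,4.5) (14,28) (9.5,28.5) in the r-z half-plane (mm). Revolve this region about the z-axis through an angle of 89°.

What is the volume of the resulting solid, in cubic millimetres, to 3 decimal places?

Volume = 2540.751 mm³

Profile (r,z), 4 vertices: (1,3) (12,4.5) (14,28) (9.5,28.5)
edge 0: (1,3)→(12,4.5)  cross = 1·4.5 − 12·3 = -31.5000; (r_i+r_j)·cross = 13·-31.5000 = -409.5000
edge 1: (12,4.5)→(14,28)  cross = 12·28 − 14·4.5 = 273.0000; (r_i+r_j)·cross = 26·273.0000 = 7098.0000
edge 2: (14,28)→(9.5,28.5)  cross = 14·28.5 − 9.5·28 = 133.0000; (r_i+r_j)·cross = 23.5·133.0000 = 3125.5000
edge 3: (9.5,28.5)→(1,3)  cross = 9.5·3 − 1·28.5 = 0.0000; (r_i+r_j)·cross = 10.5·0.0000 = 0.0000
Σcross = 374.5000 → A = |Σcross|/2 = 187.2500 mm²
Σ(r_i+r_j)·cross = 9814.0000 → first moment M = |Σ|/6 = 1635.6667
R_c = M/A = 1635.6667/187.2500 = 8.7352 mm
θ = 89° = 1.553343 rad
V = θ·R_c·A = 1.553343·8.7352·187.2500 = 2540.751 mm³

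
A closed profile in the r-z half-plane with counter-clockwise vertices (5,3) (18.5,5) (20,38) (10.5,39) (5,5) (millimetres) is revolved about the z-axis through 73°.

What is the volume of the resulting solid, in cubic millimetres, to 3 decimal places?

Profile (r,z), 5 vertices: (5,3) (18.5,5) (20,38) (10.5,39) (5,5)
edge 0: (5,3)→(18.5,5)  cross = 5·5 − 18.5·3 = -30.5000; (r_i+r_j)·cross = 23.5·-30.5000 = -716.7500
edge 1: (18.5,5)→(20,38)  cross = 18.5·38 − 20·5 = 603.0000; (r_i+r_j)·cross = 38.5·603.0000 = 23215.5000
edge 2: (20,38)→(10.5,39)  cross = 20·39 − 10.5·38 = 381.0000; (r_i+r_j)·cross = 30.5·381.0000 = 11620.5000
edge 3: (10.5,39)→(5,5)  cross = 10.5·5 − 5·39 = -142.5000; (r_i+r_j)·cross = 15.5·-142.5000 = -2208.7500
edge 4: (5,5)→(5,3)  cross = 5·3 − 5·5 = -10.0000; (r_i+r_j)·cross = 10·-10.0000 = -100.0000
Σcross = 801.0000 → A = |Σcross|/2 = 400.5000 mm²
Σ(r_i+r_j)·cross = 31810.5000 → first moment M = |Σ|/6 = 5301.7500
R_c = M/A = 5301.7500/400.5000 = 13.2378 mm
θ = 73° = 1.274090 rad
V = θ·R_c·A = 1.274090·13.2378·400.5000 = 6754.909 mm³

Volume = 6754.909 mm³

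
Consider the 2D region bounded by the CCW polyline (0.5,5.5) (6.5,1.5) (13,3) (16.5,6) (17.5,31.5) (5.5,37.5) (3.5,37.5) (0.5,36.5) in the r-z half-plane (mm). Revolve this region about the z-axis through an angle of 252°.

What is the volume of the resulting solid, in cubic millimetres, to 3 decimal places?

Profile (r,z), 8 vertices: (0.5,5.5) (6.5,1.5) (13,3) (16.5,6) (17.5,31.5) (5.5,37.5) (3.5,37.5) (0.5,36.5)
edge 0: (0.5,5.5)→(6.5,1.5)  cross = 0.5·1.5 − 6.5·5.5 = -35.0000; (r_i+r_j)·cross = 7·-35.0000 = -245.0000
edge 1: (6.5,1.5)→(13,3)  cross = 6.5·3 − 13·1.5 = 0.0000; (r_i+r_j)·cross = 19.5·0.0000 = 0.0000
edge 2: (13,3)→(16.5,6)  cross = 13·6 − 16.5·3 = 28.5000; (r_i+r_j)·cross = 29.5·28.5000 = 840.7500
edge 3: (16.5,6)→(17.5,31.5)  cross = 16.5·31.5 − 17.5·6 = 414.7500; (r_i+r_j)·cross = 34·414.7500 = 14101.5000
edge 4: (17.5,31.5)→(5.5,37.5)  cross = 17.5·37.5 − 5.5·31.5 = 483.0000; (r_i+r_j)·cross = 23·483.0000 = 11109.0000
edge 5: (5.5,37.5)→(3.5,37.5)  cross = 5.5·37.5 − 3.5·37.5 = 75.0000; (r_i+r_j)·cross = 9·75.0000 = 675.0000
edge 6: (3.5,37.5)→(0.5,36.5)  cross = 3.5·36.5 − 0.5·37.5 = 109.0000; (r_i+r_j)·cross = 4·109.0000 = 436.0000
edge 7: (0.5,36.5)→(0.5,5.5)  cross = 0.5·5.5 − 0.5·36.5 = -15.5000; (r_i+r_j)·cross = 1·-15.5000 = -15.5000
Σcross = 1059.7500 → A = |Σcross|/2 = 529.8750 mm²
Σ(r_i+r_j)·cross = 26901.7500 → first moment M = |Σ|/6 = 4483.6250
R_c = M/A = 4483.6250/529.8750 = 8.4617 mm
θ = 252° = 4.398230 rad
V = θ·R_c·A = 4.398230·8.4617·529.8750 = 19720.013 mm³

Volume = 19720.013 mm³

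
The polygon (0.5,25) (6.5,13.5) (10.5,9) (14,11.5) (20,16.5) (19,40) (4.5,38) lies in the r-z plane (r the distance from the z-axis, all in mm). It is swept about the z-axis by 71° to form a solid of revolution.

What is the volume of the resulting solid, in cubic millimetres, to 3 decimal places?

Volume = 6108.737 mm³

Profile (r,z), 7 vertices: (0.5,25) (6.5,13.5) (10.5,9) (14,11.5) (20,16.5) (19,40) (4.5,38)
edge 0: (0.5,25)→(6.5,13.5)  cross = 0.5·13.5 − 6.5·25 = -155.7500; (r_i+r_j)·cross = 7·-155.7500 = -1090.2500
edge 1: (6.5,13.5)→(10.5,9)  cross = 6.5·9 − 10.5·13.5 = -83.2500; (r_i+r_j)·cross = 17·-83.2500 = -1415.2500
edge 2: (10.5,9)→(14,11.5)  cross = 10.5·11.5 − 14·9 = -5.2500; (r_i+r_j)·cross = 24.5·-5.2500 = -128.6250
edge 3: (14,11.5)→(20,16.5)  cross = 14·16.5 − 20·11.5 = 1.0000; (r_i+r_j)·cross = 34·1.0000 = 34.0000
edge 4: (20,16.5)→(19,40)  cross = 20·40 − 19·16.5 = 486.5000; (r_i+r_j)·cross = 39·486.5000 = 18973.5000
edge 5: (19,40)→(4.5,38)  cross = 19·38 − 4.5·40 = 542.0000; (r_i+r_j)·cross = 23.5·542.0000 = 12737.0000
edge 6: (4.5,38)→(0.5,25)  cross = 4.5·25 − 0.5·38 = 93.5000; (r_i+r_j)·cross = 5·93.5000 = 467.5000
Σcross = 878.7500 → A = |Σcross|/2 = 439.3750 mm²
Σ(r_i+r_j)·cross = 29577.8750 → first moment M = |Σ|/6 = 4929.6458
R_c = M/A = 4929.6458/439.3750 = 11.2197 mm
θ = 71° = 1.239184 rad
V = θ·R_c·A = 1.239184·11.2197·439.3750 = 6108.737 mm³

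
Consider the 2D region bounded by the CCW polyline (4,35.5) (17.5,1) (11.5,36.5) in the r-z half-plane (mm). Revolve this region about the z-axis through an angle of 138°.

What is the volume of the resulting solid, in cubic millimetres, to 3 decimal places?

Profile (r,z), 3 vertices: (4,35.5) (17.5,1) (11.5,36.5)
edge 0: (4,35.5)→(17.5,1)  cross = 4·1 − 17.5·35.5 = -617.2500; (r_i+r_j)·cross = 21.5·-617.2500 = -13270.8750
edge 1: (17.5,1)→(11.5,36.5)  cross = 17.5·36.5 − 11.5·1 = 627.2500; (r_i+r_j)·cross = 29·627.2500 = 18190.2500
edge 2: (11.5,36.5)→(4,35.5)  cross = 11.5·35.5 − 4·36.5 = 262.2500; (r_i+r_j)·cross = 15.5·262.2500 = 4064.8750
Σcross = 272.2500 → A = |Σcross|/2 = 136.1250 mm²
Σ(r_i+r_j)·cross = 8984.2500 → first moment M = |Σ|/6 = 1497.3750
R_c = M/A = 1497.3750/136.1250 = 11.0000 mm
θ = 138° = 2.408554 rad
V = θ·R_c·A = 2.408554·11.0000·136.1250 = 3606.509 mm³

Volume = 3606.509 mm³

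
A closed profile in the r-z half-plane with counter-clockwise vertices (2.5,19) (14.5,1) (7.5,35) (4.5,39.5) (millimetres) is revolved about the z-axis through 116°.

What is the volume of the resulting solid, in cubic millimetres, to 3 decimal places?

Profile (r,z), 4 vertices: (2.5,19) (14.5,1) (7.5,35) (4.5,39.5)
edge 0: (2.5,19)→(14.5,1)  cross = 2.5·1 − 14.5·19 = -273.0000; (r_i+r_j)·cross = 17·-273.0000 = -4641.0000
edge 1: (14.5,1)→(7.5,35)  cross = 14.5·35 − 7.5·1 = 500.0000; (r_i+r_j)·cross = 22·500.0000 = 11000.0000
edge 2: (7.5,35)→(4.5,39.5)  cross = 7.5·39.5 − 4.5·35 = 138.7500; (r_i+r_j)·cross = 12·138.7500 = 1665.0000
edge 3: (4.5,39.5)→(2.5,19)  cross = 4.5·19 − 2.5·39.5 = -13.2500; (r_i+r_j)·cross = 7·-13.2500 = -92.7500
Σcross = 352.5000 → A = |Σcross|/2 = 176.2500 mm²
Σ(r_i+r_j)·cross = 7931.2500 → first moment M = |Σ|/6 = 1321.8750
R_c = M/A = 1321.8750/176.2500 = 7.5000 mm
θ = 116° = 2.024582 rad
V = θ·R_c·A = 2.024582·7.5000·176.2500 = 2676.244 mm³

Volume = 2676.244 mm³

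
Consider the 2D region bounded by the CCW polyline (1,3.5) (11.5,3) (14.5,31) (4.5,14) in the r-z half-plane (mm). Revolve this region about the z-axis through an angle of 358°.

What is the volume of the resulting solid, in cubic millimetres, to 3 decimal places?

Volume = 9256.304 mm³

Profile (r,z), 4 vertices: (1,3.5) (11.5,3) (14.5,31) (4.5,14)
edge 0: (1,3.5)→(11.5,3)  cross = 1·3 − 11.5·3.5 = -37.2500; (r_i+r_j)·cross = 12.5·-37.2500 = -465.6250
edge 1: (11.5,3)→(14.5,31)  cross = 11.5·31 − 14.5·3 = 313.0000; (r_i+r_j)·cross = 26·313.0000 = 8138.0000
edge 2: (14.5,31)→(4.5,14)  cross = 14.5·14 − 4.5·31 = 63.5000; (r_i+r_j)·cross = 19·63.5000 = 1206.5000
edge 3: (4.5,14)→(1,3.5)  cross = 4.5·3.5 − 1·14 = 1.7500; (r_i+r_j)·cross = 5.5·1.7500 = 9.6250
Σcross = 341.0000 → A = |Σcross|/2 = 170.5000 mm²
Σ(r_i+r_j)·cross = 8888.5000 → first moment M = |Σ|/6 = 1481.4167
R_c = M/A = 1481.4167/170.5000 = 8.6887 mm
θ = 358° = 6.248279 rad
V = θ·R_c·A = 6.248279·8.6887·170.5000 = 9256.304 mm³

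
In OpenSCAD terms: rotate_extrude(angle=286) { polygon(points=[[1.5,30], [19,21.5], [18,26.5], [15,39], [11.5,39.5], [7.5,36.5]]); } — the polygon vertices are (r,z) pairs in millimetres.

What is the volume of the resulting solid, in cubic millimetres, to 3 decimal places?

Profile (r,z), 6 vertices: (1.5,30) (19,21.5) (18,26.5) (15,39) (11.5,39.5) (7.5,36.5)
edge 0: (1.5,30)→(19,21.5)  cross = 1.5·21.5 − 19·30 = -537.7500; (r_i+r_j)·cross = 20.5·-537.7500 = -11023.8750
edge 1: (19,21.5)→(18,26.5)  cross = 19·26.5 − 18·21.5 = 116.5000; (r_i+r_j)·cross = 37·116.5000 = 4310.5000
edge 2: (18,26.5)→(15,39)  cross = 18·39 − 15·26.5 = 304.5000; (r_i+r_j)·cross = 33·304.5000 = 10048.5000
edge 3: (15,39)→(11.5,39.5)  cross = 15·39.5 − 11.5·39 = 144.0000; (r_i+r_j)·cross = 26.5·144.0000 = 3816.0000
edge 4: (11.5,39.5)→(7.5,36.5)  cross = 11.5·36.5 − 7.5·39.5 = 123.5000; (r_i+r_j)·cross = 19·123.5000 = 2346.5000
edge 5: (7.5,36.5)→(1.5,30)  cross = 7.5·30 − 1.5·36.5 = 170.2500; (r_i+r_j)·cross = 9·170.2500 = 1532.2500
Σcross = 321.0000 → A = |Σcross|/2 = 160.5000 mm²
Σ(r_i+r_j)·cross = 11029.8750 → first moment M = |Σ|/6 = 1838.3125
R_c = M/A = 1838.3125/160.5000 = 11.4537 mm
θ = 286° = 4.991642 rad
V = θ·R_c·A = 4.991642·11.4537·160.5000 = 9176.197 mm³

Volume = 9176.197 mm³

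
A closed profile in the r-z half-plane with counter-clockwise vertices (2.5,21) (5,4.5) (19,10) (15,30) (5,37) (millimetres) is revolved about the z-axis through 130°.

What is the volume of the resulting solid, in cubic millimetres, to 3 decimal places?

Profile (r,z), 5 vertices: (2.5,21) (5,4.5) (19,10) (15,30) (5,37)
edge 0: (2.5,21)→(5,4.5)  cross = 2.5·4.5 − 5·21 = -93.7500; (r_i+r_j)·cross = 7.5·-93.7500 = -703.1250
edge 1: (5,4.5)→(19,10)  cross = 5·10 − 19·4.5 = -35.5000; (r_i+r_j)·cross = 24·-35.5000 = -852.0000
edge 2: (19,10)→(15,30)  cross = 19·30 − 15·10 = 420.0000; (r_i+r_j)·cross = 34·420.0000 = 14280.0000
edge 3: (15,30)→(5,37)  cross = 15·37 − 5·30 = 405.0000; (r_i+r_j)·cross = 20·405.0000 = 8100.0000
edge 4: (5,37)→(2.5,21)  cross = 5·21 − 2.5·37 = 12.5000; (r_i+r_j)·cross = 7.5·12.5000 = 93.7500
Σcross = 708.2500 → A = |Σcross|/2 = 354.1250 mm²
Σ(r_i+r_j)·cross = 20918.6250 → first moment M = |Σ|/6 = 3486.4375
R_c = M/A = 3486.4375/354.1250 = 9.8452 mm
θ = 130° = 2.268928 rad
V = θ·R_c·A = 2.268928·9.8452·354.1250 = 7910.476 mm³

Volume = 7910.476 mm³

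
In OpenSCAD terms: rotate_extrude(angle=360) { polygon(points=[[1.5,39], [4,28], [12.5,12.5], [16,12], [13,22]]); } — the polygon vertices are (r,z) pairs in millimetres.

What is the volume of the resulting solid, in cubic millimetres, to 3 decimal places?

Profile (r,z), 5 vertices: (1.5,39) (4,28) (12.5,12.5) (16,12) (13,22)
edge 0: (1.5,39)→(4,28)  cross = 1.5·28 − 4·39 = -114.0000; (r_i+r_j)·cross = 5.5·-114.0000 = -627.0000
edge 1: (4,28)→(12.5,12.5)  cross = 4·12.5 − 12.5·28 = -300.0000; (r_i+r_j)·cross = 16.5·-300.0000 = -4950.0000
edge 2: (12.5,12.5)→(16,12)  cross = 12.5·12 − 16·12.5 = -50.0000; (r_i+r_j)·cross = 28.5·-50.0000 = -1425.0000
edge 3: (16,12)→(13,22)  cross = 16·22 − 13·12 = 196.0000; (r_i+r_j)·cross = 29·196.0000 = 5684.0000
edge 4: (13,22)→(1.5,39)  cross = 13·39 − 1.5·22 = 474.0000; (r_i+r_j)·cross = 14.5·474.0000 = 6873.0000
Σcross = 206.0000 → A = |Σcross|/2 = 103.0000 mm²
Σ(r_i+r_j)·cross = 5555.0000 → first moment M = |Σ|/6 = 925.8333
R_c = M/A = 925.8333/103.0000 = 8.9887 mm
θ = 360° = 6.283185 rad
V = θ·R_c·A = 6.283185·8.9887·103.0000 = 5817.182 mm³

Volume = 5817.182 mm³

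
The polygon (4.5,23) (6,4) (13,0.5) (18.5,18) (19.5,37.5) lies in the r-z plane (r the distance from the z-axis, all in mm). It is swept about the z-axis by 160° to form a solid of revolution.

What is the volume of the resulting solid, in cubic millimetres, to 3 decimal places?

Volume = 11461.984 mm³

Profile (r,z), 5 vertices: (4.5,23) (6,4) (13,0.5) (18.5,18) (19.5,37.5)
edge 0: (4.5,23)→(6,4)  cross = 4.5·4 − 6·23 = -120.0000; (r_i+r_j)·cross = 10.5·-120.0000 = -1260.0000
edge 1: (6,4)→(13,0.5)  cross = 6·0.5 − 13·4 = -49.0000; (r_i+r_j)·cross = 19·-49.0000 = -931.0000
edge 2: (13,0.5)→(18.5,18)  cross = 13·18 − 18.5·0.5 = 224.7500; (r_i+r_j)·cross = 31.5·224.7500 = 7079.6250
edge 3: (18.5,18)→(19.5,37.5)  cross = 18.5·37.5 − 19.5·18 = 342.7500; (r_i+r_j)·cross = 38·342.7500 = 13024.5000
edge 4: (19.5,37.5)→(4.5,23)  cross = 19.5·23 − 4.5·37.5 = 279.7500; (r_i+r_j)·cross = 24·279.7500 = 6714.0000
Σcross = 678.2500 → A = |Σcross|/2 = 339.1250 mm²
Σ(r_i+r_j)·cross = 24627.1250 → first moment M = |Σ|/6 = 4104.5208
R_c = M/A = 4104.5208/339.1250 = 12.1033 mm
θ = 160° = 2.792527 rad
V = θ·R_c·A = 2.792527·12.1033·339.1250 = 11461.984 mm³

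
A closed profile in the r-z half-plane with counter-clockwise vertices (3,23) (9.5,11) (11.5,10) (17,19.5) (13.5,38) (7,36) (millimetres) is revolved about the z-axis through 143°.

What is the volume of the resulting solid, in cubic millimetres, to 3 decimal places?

Profile (r,z), 6 vertices: (3,23) (9.5,11) (11.5,10) (17,19.5) (13.5,38) (7,36)
edge 0: (3,23)→(9.5,11)  cross = 3·11 − 9.5·23 = -185.5000; (r_i+r_j)·cross = 12.5·-185.5000 = -2318.7500
edge 1: (9.5,11)→(11.5,10)  cross = 9.5·10 − 11.5·11 = -31.5000; (r_i+r_j)·cross = 21·-31.5000 = -661.5000
edge 2: (11.5,10)→(17,19.5)  cross = 11.5·19.5 − 17·10 = 54.2500; (r_i+r_j)·cross = 28.5·54.2500 = 1546.1250
edge 3: (17,19.5)→(13.5,38)  cross = 17·38 − 13.5·19.5 = 382.7500; (r_i+r_j)·cross = 30.5·382.7500 = 11673.8750
edge 4: (13.5,38)→(7,36)  cross = 13.5·36 − 7·38 = 220.0000; (r_i+r_j)·cross = 20.5·220.0000 = 4510.0000
edge 5: (7,36)→(3,23)  cross = 7·23 − 3·36 = 53.0000; (r_i+r_j)·cross = 10·53.0000 = 530.0000
Σcross = 493.0000 → A = |Σcross|/2 = 246.5000 mm²
Σ(r_i+r_j)·cross = 15279.7500 → first moment M = |Σ|/6 = 2546.6250
R_c = M/A = 2546.6250/246.5000 = 10.3311 mm
θ = 143° = 2.495821 rad
V = θ·R_c·A = 2.495821·10.3311·246.5000 = 6355.920 mm³

Volume = 6355.920 mm³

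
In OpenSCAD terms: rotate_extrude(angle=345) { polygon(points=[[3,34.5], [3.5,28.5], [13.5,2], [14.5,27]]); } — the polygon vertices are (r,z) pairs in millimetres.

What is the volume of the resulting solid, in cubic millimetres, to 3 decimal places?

Volume = 10115.928 mm³

Profile (r,z), 4 vertices: (3,34.5) (3.5,28.5) (13.5,2) (14.5,27)
edge 0: (3,34.5)→(3.5,28.5)  cross = 3·28.5 − 3.5·34.5 = -35.2500; (r_i+r_j)·cross = 6.5·-35.2500 = -229.1250
edge 1: (3.5,28.5)→(13.5,2)  cross = 3.5·2 − 13.5·28.5 = -377.7500; (r_i+r_j)·cross = 17·-377.7500 = -6421.7500
edge 2: (13.5,2)→(14.5,27)  cross = 13.5·27 − 14.5·2 = 335.5000; (r_i+r_j)·cross = 28·335.5000 = 9394.0000
edge 3: (14.5,27)→(3,34.5)  cross = 14.5·34.5 − 3·27 = 419.2500; (r_i+r_j)·cross = 17.5·419.2500 = 7336.8750
Σcross = 341.7500 → A = |Σcross|/2 = 170.8750 mm²
Σ(r_i+r_j)·cross = 10080.0000 → first moment M = |Σ|/6 = 1680.0000
R_c = M/A = 1680.0000/170.8750 = 9.8317 mm
θ = 345° = 6.021386 rad
V = θ·R_c·A = 6.021386·9.8317·170.8750 = 10115.928 mm³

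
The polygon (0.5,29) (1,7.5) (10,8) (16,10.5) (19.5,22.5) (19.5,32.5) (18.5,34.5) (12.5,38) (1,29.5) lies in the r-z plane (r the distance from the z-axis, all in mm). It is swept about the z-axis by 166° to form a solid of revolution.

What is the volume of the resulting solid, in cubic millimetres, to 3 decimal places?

Profile (r,z), 9 vertices: (0.5,29) (1,7.5) (10,8) (16,10.5) (19.5,22.5) (19.5,32.5) (18.5,34.5) (12.5,38) (1,29.5)
edge 0: (0.5,29)→(1,7.5)  cross = 0.5·7.5 − 1·29 = -25.2500; (r_i+r_j)·cross = 1.5·-25.2500 = -37.8750
edge 1: (1,7.5)→(10,8)  cross = 1·8 − 10·7.5 = -67.0000; (r_i+r_j)·cross = 11·-67.0000 = -737.0000
edge 2: (10,8)→(16,10.5)  cross = 10·10.5 − 16·8 = -23.0000; (r_i+r_j)·cross = 26·-23.0000 = -598.0000
edge 3: (16,10.5)→(19.5,22.5)  cross = 16·22.5 − 19.5·10.5 = 155.2500; (r_i+r_j)·cross = 35.5·155.2500 = 5511.3750
edge 4: (19.5,22.5)→(19.5,32.5)  cross = 19.5·32.5 − 19.5·22.5 = 195.0000; (r_i+r_j)·cross = 39·195.0000 = 7605.0000
edge 5: (19.5,32.5)→(18.5,34.5)  cross = 19.5·34.5 − 18.5·32.5 = 71.5000; (r_i+r_j)·cross = 38·71.5000 = 2717.0000
edge 6: (18.5,34.5)→(12.5,38)  cross = 18.5·38 − 12.5·34.5 = 271.7500; (r_i+r_j)·cross = 31·271.7500 = 8424.2500
edge 7: (12.5,38)→(1,29.5)  cross = 12.5·29.5 − 1·38 = 330.7500; (r_i+r_j)·cross = 13.5·330.7500 = 4465.1250
edge 8: (1,29.5)→(0.5,29)  cross = 1·29 − 0.5·29.5 = 14.2500; (r_i+r_j)·cross = 1.5·14.2500 = 21.3750
Σcross = 923.2500 → A = |Σcross|/2 = 461.6250 mm²
Σ(r_i+r_j)·cross = 27371.2500 → first moment M = |Σ|/6 = 4561.8750
R_c = M/A = 4561.8750/461.6250 = 9.8822 mm
θ = 166° = 2.897247 rad
V = θ·R_c·A = 2.897247·9.8822·461.6250 = 13216.877 mm³

Volume = 13216.877 mm³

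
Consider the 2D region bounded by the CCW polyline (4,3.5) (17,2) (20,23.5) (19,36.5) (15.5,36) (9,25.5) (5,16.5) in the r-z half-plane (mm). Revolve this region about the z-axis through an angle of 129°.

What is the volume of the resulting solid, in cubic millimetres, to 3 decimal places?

Volume = 10866.837 mm³

Profile (r,z), 7 vertices: (4,3.5) (17,2) (20,23.5) (19,36.5) (15.5,36) (9,25.5) (5,16.5)
edge 0: (4,3.5)→(17,2)  cross = 4·2 − 17·3.5 = -51.5000; (r_i+r_j)·cross = 21·-51.5000 = -1081.5000
edge 1: (17,2)→(20,23.5)  cross = 17·23.5 − 20·2 = 359.5000; (r_i+r_j)·cross = 37·359.5000 = 13301.5000
edge 2: (20,23.5)→(19,36.5)  cross = 20·36.5 − 19·23.5 = 283.5000; (r_i+r_j)·cross = 39·283.5000 = 11056.5000
edge 3: (19,36.5)→(15.5,36)  cross = 19·36 − 15.5·36.5 = 118.2500; (r_i+r_j)·cross = 34.5·118.2500 = 4079.6250
edge 4: (15.5,36)→(9,25.5)  cross = 15.5·25.5 − 9·36 = 71.2500; (r_i+r_j)·cross = 24.5·71.2500 = 1745.6250
edge 5: (9,25.5)→(5,16.5)  cross = 9·16.5 − 5·25.5 = 21.0000; (r_i+r_j)·cross = 14·21.0000 = 294.0000
edge 6: (5,16.5)→(4,3.5)  cross = 5·3.5 − 4·16.5 = -48.5000; (r_i+r_j)·cross = 9·-48.5000 = -436.5000
Σcross = 753.5000 → A = |Σcross|/2 = 376.7500 mm²
Σ(r_i+r_j)·cross = 28959.2500 → first moment M = |Σ|/6 = 4826.5417
R_c = M/A = 4826.5417/376.7500 = 12.8110 mm
θ = 129° = 2.251475 rad
V = θ·R_c·A = 2.251475·12.8110·376.7500 = 10866.837 mm³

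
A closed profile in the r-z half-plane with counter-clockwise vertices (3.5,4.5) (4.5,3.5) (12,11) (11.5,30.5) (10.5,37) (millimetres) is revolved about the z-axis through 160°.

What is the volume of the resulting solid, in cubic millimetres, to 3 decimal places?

Profile (r,z), 5 vertices: (3.5,4.5) (4.5,3.5) (12,11) (11.5,30.5) (10.5,37)
edge 0: (3.5,4.5)→(4.5,3.5)  cross = 3.5·3.5 − 4.5·4.5 = -8.0000; (r_i+r_j)·cross = 8·-8.0000 = -64.0000
edge 1: (4.5,3.5)→(12,11)  cross = 4.5·11 − 12·3.5 = 7.5000; (r_i+r_j)·cross = 16.5·7.5000 = 123.7500
edge 2: (12,11)→(11.5,30.5)  cross = 12·30.5 − 11.5·11 = 239.5000; (r_i+r_j)·cross = 23.5·239.5000 = 5628.2500
edge 3: (11.5,30.5)→(10.5,37)  cross = 11.5·37 − 10.5·30.5 = 105.2500; (r_i+r_j)·cross = 22·105.2500 = 2315.5000
edge 4: (10.5,37)→(3.5,4.5)  cross = 10.5·4.5 − 3.5·37 = -82.2500; (r_i+r_j)·cross = 14·-82.2500 = -1151.5000
Σcross = 262.0000 → A = |Σcross|/2 = 131.0000 mm²
Σ(r_i+r_j)·cross = 6852.0000 → first moment M = |Σ|/6 = 1142.0000
R_c = M/A = 1142.0000/131.0000 = 8.7176 mm
θ = 160° = 2.792527 rad
V = θ·R_c·A = 2.792527·8.7176·131.0000 = 3189.066 mm³

Volume = 3189.066 mm³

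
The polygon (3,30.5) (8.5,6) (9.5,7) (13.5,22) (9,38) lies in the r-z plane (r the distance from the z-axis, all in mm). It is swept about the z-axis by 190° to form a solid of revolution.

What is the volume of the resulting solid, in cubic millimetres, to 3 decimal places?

Profile (r,z), 5 vertices: (3,30.5) (8.5,6) (9.5,7) (13.5,22) (9,38)
edge 0: (3,30.5)→(8.5,6)  cross = 3·6 − 8.5·30.5 = -241.2500; (r_i+r_j)·cross = 11.5·-241.2500 = -2774.3750
edge 1: (8.5,6)→(9.5,7)  cross = 8.5·7 − 9.5·6 = 2.5000; (r_i+r_j)·cross = 18·2.5000 = 45.0000
edge 2: (9.5,7)→(13.5,22)  cross = 9.5·22 − 13.5·7 = 114.5000; (r_i+r_j)·cross = 23·114.5000 = 2633.5000
edge 3: (13.5,22)→(9,38)  cross = 13.5·38 − 9·22 = 315.0000; (r_i+r_j)·cross = 22.5·315.0000 = 7087.5000
edge 4: (9,38)→(3,30.5)  cross = 9·30.5 − 3·38 = 160.5000; (r_i+r_j)·cross = 12·160.5000 = 1926.0000
Σcross = 351.2500 → A = |Σcross|/2 = 175.6250 mm²
Σ(r_i+r_j)·cross = 8917.6250 → first moment M = |Σ|/6 = 1486.2708
R_c = M/A = 1486.2708/175.6250 = 8.4628 mm
θ = 190° = 3.316126 rad
V = θ·R_c·A = 3.316126·8.4628·175.6250 = 4928.661 mm³

Volume = 4928.661 mm³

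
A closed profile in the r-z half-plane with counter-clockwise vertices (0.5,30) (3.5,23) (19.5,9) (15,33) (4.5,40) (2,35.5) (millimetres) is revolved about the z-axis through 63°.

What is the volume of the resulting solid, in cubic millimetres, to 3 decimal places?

Profile (r,z), 6 vertices: (0.5,30) (3.5,23) (19.5,9) (15,33) (4.5,40) (2,35.5)
edge 0: (0.5,30)→(3.5,23)  cross = 0.5·23 − 3.5·30 = -93.5000; (r_i+r_j)·cross = 4·-93.5000 = -374.0000
edge 1: (3.5,23)→(19.5,9)  cross = 3.5·9 − 19.5·23 = -417.0000; (r_i+r_j)·cross = 23·-417.0000 = -9591.0000
edge 2: (19.5,9)→(15,33)  cross = 19.5·33 − 15·9 = 508.5000; (r_i+r_j)·cross = 34.5·508.5000 = 17543.2500
edge 3: (15,33)→(4.5,40)  cross = 15·40 − 4.5·33 = 451.5000; (r_i+r_j)·cross = 19.5·451.5000 = 8804.2500
edge 4: (4.5,40)→(2,35.5)  cross = 4.5·35.5 − 2·40 = 79.7500; (r_i+r_j)·cross = 6.5·79.7500 = 518.3750
edge 5: (2,35.5)→(0.5,30)  cross = 2·30 − 0.5·35.5 = 42.2500; (r_i+r_j)·cross = 2.5·42.2500 = 105.6250
Σcross = 571.5000 → A = |Σcross|/2 = 285.7500 mm²
Σ(r_i+r_j)·cross = 17006.5000 → first moment M = |Σ|/6 = 2834.4167
R_c = M/A = 2834.4167/285.7500 = 9.9192 mm
θ = 63° = 1.099557 rad
V = θ·R_c·A = 1.099557·9.9192·285.7500 = 3116.604 mm³

Volume = 3116.604 mm³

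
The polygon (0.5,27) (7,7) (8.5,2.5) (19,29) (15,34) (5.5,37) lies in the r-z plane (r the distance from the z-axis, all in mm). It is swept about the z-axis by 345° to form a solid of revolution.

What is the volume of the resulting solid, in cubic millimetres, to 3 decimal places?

Profile (r,z), 6 vertices: (0.5,27) (7,7) (8.5,2.5) (19,29) (15,34) (5.5,37)
edge 0: (0.5,27)→(7,7)  cross = 0.5·7 − 7·27 = -185.5000; (r_i+r_j)·cross = 7.5·-185.5000 = -1391.2500
edge 1: (7,7)→(8.5,2.5)  cross = 7·2.5 − 8.5·7 = -42.0000; (r_i+r_j)·cross = 15.5·-42.0000 = -651.0000
edge 2: (8.5,2.5)→(19,29)  cross = 8.5·29 − 19·2.5 = 199.0000; (r_i+r_j)·cross = 27.5·199.0000 = 5472.5000
edge 3: (19,29)→(15,34)  cross = 19·34 − 15·29 = 211.0000; (r_i+r_j)·cross = 34·211.0000 = 7174.0000
edge 4: (15,34)→(5.5,37)  cross = 15·37 − 5.5·34 = 368.0000; (r_i+r_j)·cross = 20.5·368.0000 = 7544.0000
edge 5: (5.5,37)→(0.5,27)  cross = 5.5·27 − 0.5·37 = 130.0000; (r_i+r_j)·cross = 6·130.0000 = 780.0000
Σcross = 680.5000 → A = |Σcross|/2 = 340.2500 mm²
Σ(r_i+r_j)·cross = 18928.2500 → first moment M = |Σ|/6 = 3154.7083
R_c = M/A = 3154.7083/340.2500 = 9.2717 mm
θ = 345° = 6.021386 rad
V = θ·R_c·A = 6.021386·9.2717·340.2500 = 18995.716 mm³

Volume = 18995.716 mm³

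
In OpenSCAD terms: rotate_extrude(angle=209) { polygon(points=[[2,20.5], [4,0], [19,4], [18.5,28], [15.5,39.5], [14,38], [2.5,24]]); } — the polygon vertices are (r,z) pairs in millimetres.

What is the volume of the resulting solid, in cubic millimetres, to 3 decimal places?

Volume = 19572.319 mm³

Profile (r,z), 7 vertices: (2,20.5) (4,0) (19,4) (18.5,28) (15.5,39.5) (14,38) (2.5,24)
edge 0: (2,20.5)→(4,0)  cross = 2·0 − 4·20.5 = -82.0000; (r_i+r_j)·cross = 6·-82.0000 = -492.0000
edge 1: (4,0)→(19,4)  cross = 4·4 − 19·0 = 16.0000; (r_i+r_j)·cross = 23·16.0000 = 368.0000
edge 2: (19,4)→(18.5,28)  cross = 19·28 − 18.5·4 = 458.0000; (r_i+r_j)·cross = 37.5·458.0000 = 17175.0000
edge 3: (18.5,28)→(15.5,39.5)  cross = 18.5·39.5 − 15.5·28 = 296.7500; (r_i+r_j)·cross = 34·296.7500 = 10089.5000
edge 4: (15.5,39.5)→(14,38)  cross = 15.5·38 − 14·39.5 = 36.0000; (r_i+r_j)·cross = 29.5·36.0000 = 1062.0000
edge 5: (14,38)→(2.5,24)  cross = 14·24 − 2.5·38 = 241.0000; (r_i+r_j)·cross = 16.5·241.0000 = 3976.5000
edge 6: (2.5,24)→(2,20.5)  cross = 2.5·20.5 − 2·24 = 3.2500; (r_i+r_j)·cross = 4.5·3.2500 = 14.6250
Σcross = 969.0000 → A = |Σcross|/2 = 484.5000 mm²
Σ(r_i+r_j)·cross = 32193.6250 → first moment M = |Σ|/6 = 5365.6042
R_c = M/A = 5365.6042/484.5000 = 11.0745 mm
θ = 209° = 3.647738 rad
V = θ·R_c·A = 3.647738·11.0745·484.5000 = 19572.319 mm³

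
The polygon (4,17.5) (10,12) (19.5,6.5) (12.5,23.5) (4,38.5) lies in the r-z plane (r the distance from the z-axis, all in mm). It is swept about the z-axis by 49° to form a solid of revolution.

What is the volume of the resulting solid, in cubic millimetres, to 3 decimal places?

Volume = 1570.471 mm³

Profile (r,z), 5 vertices: (4,17.5) (10,12) (19.5,6.5) (12.5,23.5) (4,38.5)
edge 0: (4,17.5)→(10,12)  cross = 4·12 − 10·17.5 = -127.0000; (r_i+r_j)·cross = 14·-127.0000 = -1778.0000
edge 1: (10,12)→(19.5,6.5)  cross = 10·6.5 − 19.5·12 = -169.0000; (r_i+r_j)·cross = 29.5·-169.0000 = -4985.5000
edge 2: (19.5,6.5)→(12.5,23.5)  cross = 19.5·23.5 − 12.5·6.5 = 377.0000; (r_i+r_j)·cross = 32·377.0000 = 12064.0000
edge 3: (12.5,23.5)→(4,38.5)  cross = 12.5·38.5 − 4·23.5 = 387.2500; (r_i+r_j)·cross = 16.5·387.2500 = 6389.6250
edge 4: (4,38.5)→(4,17.5)  cross = 4·17.5 − 4·38.5 = -84.0000; (r_i+r_j)·cross = 8·-84.0000 = -672.0000
Σcross = 384.2500 → A = |Σcross|/2 = 192.1250 mm²
Σ(r_i+r_j)·cross = 11018.1250 → first moment M = |Σ|/6 = 1836.3542
R_c = M/A = 1836.3542/192.1250 = 9.5581 mm
θ = 49° = 0.855211 rad
V = θ·R_c·A = 0.855211·9.5581·192.1250 = 1570.471 mm³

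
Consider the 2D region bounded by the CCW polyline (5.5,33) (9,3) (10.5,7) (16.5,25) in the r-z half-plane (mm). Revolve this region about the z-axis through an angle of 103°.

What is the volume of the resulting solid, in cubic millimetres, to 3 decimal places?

Volume = 2837.353 mm³

Profile (r,z), 4 vertices: (5.5,33) (9,3) (10.5,7) (16.5,25)
edge 0: (5.5,33)→(9,3)  cross = 5.5·3 − 9·33 = -280.5000; (r_i+r_j)·cross = 14.5·-280.5000 = -4067.2500
edge 1: (9,3)→(10.5,7)  cross = 9·7 − 10.5·3 = 31.5000; (r_i+r_j)·cross = 19.5·31.5000 = 614.2500
edge 2: (10.5,7)→(16.5,25)  cross = 10.5·25 − 16.5·7 = 147.0000; (r_i+r_j)·cross = 27·147.0000 = 3969.0000
edge 3: (16.5,25)→(5.5,33)  cross = 16.5·33 − 5.5·25 = 407.0000; (r_i+r_j)·cross = 22·407.0000 = 8954.0000
Σcross = 305.0000 → A = |Σcross|/2 = 152.5000 mm²
Σ(r_i+r_j)·cross = 9470.0000 → first moment M = |Σ|/6 = 1578.3333
R_c = M/A = 1578.3333/152.5000 = 10.3497 mm
θ = 103° = 1.797689 rad
V = θ·R_c·A = 1.797689·10.3497·152.5000 = 2837.353 mm³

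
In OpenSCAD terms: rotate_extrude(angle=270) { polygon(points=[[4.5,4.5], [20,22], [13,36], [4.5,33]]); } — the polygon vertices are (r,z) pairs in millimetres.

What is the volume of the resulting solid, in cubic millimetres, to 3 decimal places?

Profile (r,z), 4 vertices: (4.5,4.5) (20,22) (13,36) (4.5,33)
edge 0: (4.5,4.5)→(20,22)  cross = 4.5·22 − 20·4.5 = 9.0000; (r_i+r_j)·cross = 24.5·9.0000 = 220.5000
edge 1: (20,22)→(13,36)  cross = 20·36 − 13·22 = 434.0000; (r_i+r_j)·cross = 33·434.0000 = 14322.0000
edge 2: (13,36)→(4.5,33)  cross = 13·33 − 4.5·36 = 267.0000; (r_i+r_j)·cross = 17.5·267.0000 = 4672.5000
edge 3: (4.5,33)→(4.5,4.5)  cross = 4.5·4.5 − 4.5·33 = -128.2500; (r_i+r_j)·cross = 9·-128.2500 = -1154.2500
Σcross = 581.7500 → A = |Σcross|/2 = 290.8750 mm²
Σ(r_i+r_j)·cross = 18060.7500 → first moment M = |Σ|/6 = 3010.1250
R_c = M/A = 3010.1250/290.8750 = 10.3485 mm
θ = 270° = 4.712389 rad
V = θ·R_c·A = 4.712389·10.3485·290.8750 = 14184.880 mm³

Volume = 14184.880 mm³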